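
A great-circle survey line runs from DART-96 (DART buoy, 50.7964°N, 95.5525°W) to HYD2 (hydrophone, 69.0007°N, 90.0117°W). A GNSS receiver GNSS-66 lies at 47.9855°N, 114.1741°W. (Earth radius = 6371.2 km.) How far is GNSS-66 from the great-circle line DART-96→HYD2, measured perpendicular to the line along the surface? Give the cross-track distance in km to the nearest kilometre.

1348 km

δ₁₃ = central angle DART-96→GNSS-66 = 0.216530 rad  (haversine)
θ₁₃ = bearing DART-96→GNSS-66 = 264.153°,  θ₁₂ = bearing DART-96→HYD2 = 6.294°
dₓₜ = R·arcsin(sin δ₁₃ · sin(θ₁₃ − θ₁₂)) = 6371.2·arcsin(0.21484·sin(257.859°)) = -1348.225 km
|dₓₜ| = 1348.225 km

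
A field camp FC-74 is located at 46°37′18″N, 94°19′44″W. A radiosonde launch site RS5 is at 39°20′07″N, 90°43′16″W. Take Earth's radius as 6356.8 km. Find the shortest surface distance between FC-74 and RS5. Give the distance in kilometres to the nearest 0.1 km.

859.6 km

FC-74: φ = +46.62167°, λ = -94.32889°
RS5: φ = +39.33528°, λ = -90.72111°
Δφ = -7.2864°,  Δλ = 3.6078°
a = sin²(Δφ/2) + cos φ₁ cos φ₂ sin²(Δλ/2) = 0.004564
c = 2·arcsin(√a) = 0.135219 rad = 7.7475°
d = R·c = 6356.8 × 0.135219 = 859.6 km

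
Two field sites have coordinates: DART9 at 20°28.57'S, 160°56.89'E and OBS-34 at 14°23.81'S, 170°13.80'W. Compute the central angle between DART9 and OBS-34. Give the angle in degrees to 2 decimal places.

28.12°

DART9: φ = -20.47617°, λ = +160.94817°
OBS-34: φ = -14.39683°, λ = -170.23000°
Δφ = 6.0793°,  Δλ = 28.8218°
a = sin²(Δφ/2) + cos φ₁ cos φ₂ sin²(Δλ/2) = 0.059015
c = 2·arcsin(√a) = 0.490770 rad = 28.1190°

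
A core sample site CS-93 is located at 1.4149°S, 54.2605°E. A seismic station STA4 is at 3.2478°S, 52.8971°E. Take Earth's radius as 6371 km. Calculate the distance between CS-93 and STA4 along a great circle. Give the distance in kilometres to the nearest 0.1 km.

253.9 km

Δφ = -1.8329°,  Δλ = -1.3634°
a = sin²(Δφ/2) + cos φ₁ cos φ₂ sin²(Δλ/2) = 0.000397
c = 2·arcsin(√a) = 0.039858 rad = 2.2837°
d = R·c = 6371 × 0.039858 = 253.9 km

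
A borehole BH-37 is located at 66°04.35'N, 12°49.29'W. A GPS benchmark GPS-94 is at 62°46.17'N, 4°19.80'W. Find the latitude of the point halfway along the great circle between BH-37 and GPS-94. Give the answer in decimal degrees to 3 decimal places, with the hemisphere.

BH-37: φ = +66.07250°, λ = -12.82150°
GPS-94: φ = +62.76950°, λ = -4.33000°
Bx = cos φ₂ cos Δλ = 0.452555,  By = cos φ₂ sin Δλ = 0.067566
φₘ = atan2(sin φ₁ + sin φ₂, √((cos φ₁ + Bx)² + By²)) = 64.48204°
λₘ = λ₁ + atan2(By, cos φ₁ + Bx) = -8.31954°

64.482°N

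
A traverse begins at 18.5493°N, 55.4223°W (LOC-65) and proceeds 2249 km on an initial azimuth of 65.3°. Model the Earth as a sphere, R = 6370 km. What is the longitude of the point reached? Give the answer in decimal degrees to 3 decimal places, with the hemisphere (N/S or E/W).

34.998°W

δ = d/R = 2249/6370 = 0.353061 rad
φ₂ = arcsin(sin φ₁ cos δ + cos φ₁ sin δ cos θ)
   = arcsin(0.31812·0.93832 + 0.94805·0.34577·0.41787) = 25.81578°
λ₂ = λ₁ + atan2(sin θ sin δ cos φ₁, cos δ − sin φ₁ sin φ₂) = -34.99837°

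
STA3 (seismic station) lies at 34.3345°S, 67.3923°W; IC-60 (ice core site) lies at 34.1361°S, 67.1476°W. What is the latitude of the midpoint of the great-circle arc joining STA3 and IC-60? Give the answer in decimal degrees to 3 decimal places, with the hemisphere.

34.235°S

Bx = cos φ₂ cos Δλ = 0.827699,  By = cos φ₂ sin Δλ = 0.003535
φₘ = atan2(sin φ₁ + sin φ₂, √((cos φ₁ + Bx)² + By²)) = -34.23536°
λₘ = λ₁ + atan2(By, cos φ₁ + Bx) = -67.26981°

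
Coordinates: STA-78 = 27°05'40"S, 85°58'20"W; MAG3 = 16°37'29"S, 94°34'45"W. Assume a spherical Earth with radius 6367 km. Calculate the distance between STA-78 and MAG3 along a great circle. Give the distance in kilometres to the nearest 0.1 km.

STA-78: φ = -27.09444°, λ = -85.97222°
MAG3: φ = -16.62472°, λ = -94.57917°
Δφ = 10.4697°,  Δλ = -8.6069°
a = sin²(Δφ/2) + cos φ₁ cos φ₂ sin²(Δλ/2) = 0.013128
c = 2·arcsin(√a) = 0.229658 rad = 13.1584°
d = R·c = 6367 × 0.229658 = 1462.2 km

1462.2 km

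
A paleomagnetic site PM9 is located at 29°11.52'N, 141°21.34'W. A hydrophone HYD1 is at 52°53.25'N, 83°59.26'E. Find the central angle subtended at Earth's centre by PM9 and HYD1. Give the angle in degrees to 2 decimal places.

PM9: φ = +29.19200°, λ = -141.35567°
HYD1: φ = +52.88750°, λ = +83.98767°
Δφ = 23.6955°,  Δλ = -134.6567°
a = sin²(Δφ/2) + cos φ₁ cos φ₂ sin²(Δλ/2) = 0.490640
c = 2·arcsin(√a) = 1.552075 rad = 88.9274°

88.93°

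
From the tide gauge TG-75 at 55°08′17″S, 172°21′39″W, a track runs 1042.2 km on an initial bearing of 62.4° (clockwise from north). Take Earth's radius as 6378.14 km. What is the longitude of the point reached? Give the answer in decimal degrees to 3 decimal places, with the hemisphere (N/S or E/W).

TG-75: φ = -55.13806°, λ = -172.36083°
δ = d/R = 1042.2/6378.14 = 0.163402 rad
φ₂ = arcsin(sin φ₁ cos δ + cos φ₁ sin δ cos θ)
   = arcsin(-0.82053·0.98668 + 0.57160·0.16268·0.46330) = -50.04259°
λ₂ = λ₁ + atan2(sin θ sin δ cos φ₁, cos δ − sin φ₁ sin φ₂) = -159.38865°

159.389°W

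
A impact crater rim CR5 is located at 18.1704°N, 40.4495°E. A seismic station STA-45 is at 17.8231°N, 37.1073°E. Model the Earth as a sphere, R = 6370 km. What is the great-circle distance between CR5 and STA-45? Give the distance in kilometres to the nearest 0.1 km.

355.5 km

Δφ = -0.3473°,  Δλ = -3.3422°
a = sin²(Δφ/2) + cos φ₁ cos φ₂ sin²(Δλ/2) = 0.000778
c = 2·arcsin(√a) = 0.055808 rad = 3.1975°
d = R·c = 6370 × 0.055808 = 355.5 km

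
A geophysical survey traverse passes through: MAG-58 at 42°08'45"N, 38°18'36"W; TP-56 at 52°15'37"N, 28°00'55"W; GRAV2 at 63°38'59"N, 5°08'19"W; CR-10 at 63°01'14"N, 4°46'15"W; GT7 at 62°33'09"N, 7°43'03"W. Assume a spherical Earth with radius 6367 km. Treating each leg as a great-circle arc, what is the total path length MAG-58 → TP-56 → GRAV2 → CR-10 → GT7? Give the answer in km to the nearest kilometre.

3425 km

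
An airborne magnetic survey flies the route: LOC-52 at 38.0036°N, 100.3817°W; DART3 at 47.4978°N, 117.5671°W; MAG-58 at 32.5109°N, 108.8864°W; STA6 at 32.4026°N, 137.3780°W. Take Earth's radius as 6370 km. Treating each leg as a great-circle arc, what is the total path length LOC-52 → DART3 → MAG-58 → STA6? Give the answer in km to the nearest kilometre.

6234 km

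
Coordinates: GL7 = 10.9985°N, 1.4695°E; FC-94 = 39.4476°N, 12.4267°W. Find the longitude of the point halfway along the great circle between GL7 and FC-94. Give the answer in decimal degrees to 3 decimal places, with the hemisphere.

Bx = cos φ₂ cos Δλ = 0.749605,  By = cos φ₂ sin Δλ = -0.185456
φₘ = atan2(sin φ₁ + sin φ₂, √((cos φ₁ + Bx)² + By²)) = 25.38389°
λₘ = λ₁ + atan2(By, cos φ₁ + Bx) = -4.64489°

4.645°W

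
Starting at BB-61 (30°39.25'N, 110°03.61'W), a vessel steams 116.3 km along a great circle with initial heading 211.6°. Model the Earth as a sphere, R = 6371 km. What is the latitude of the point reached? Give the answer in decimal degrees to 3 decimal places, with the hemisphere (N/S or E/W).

29.762°N

BB-61: φ = +30.65417°, λ = -110.06017°
δ = d/R = 116.3/6371 = 0.018255 rad
φ₂ = arcsin(sin φ₁ cos δ + cos φ₁ sin δ cos θ)
   = arcsin(0.50985·0.99983 + 0.86026·0.01825·-0.85173) = 29.76181°
λ₂ = λ₁ + atan2(sin θ sin δ cos φ₁, cos δ − sin φ₁ sin φ₂) = -110.69146°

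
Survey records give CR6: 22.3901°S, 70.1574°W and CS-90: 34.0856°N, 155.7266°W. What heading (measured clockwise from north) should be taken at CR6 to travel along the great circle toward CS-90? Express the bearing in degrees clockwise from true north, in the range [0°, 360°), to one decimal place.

303.3°

Δλ = -85.5692°
y = sin Δλ · cos φ₂ = -0.825726
x = cos φ₁ sin φ₂ − sin φ₁ cos φ₂ cos Δλ = 0.542553
θ = atan2(y, x) = -56.6926° → 303.3074° (mod 360°)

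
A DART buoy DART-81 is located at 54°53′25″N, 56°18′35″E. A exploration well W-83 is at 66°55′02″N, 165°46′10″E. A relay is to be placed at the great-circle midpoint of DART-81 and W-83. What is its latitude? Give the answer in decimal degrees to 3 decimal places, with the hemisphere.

71.600°N

DART-81: φ = +54.89028°, λ = +56.30972°
W-83: φ = +66.91722°, λ = +165.76944°
Bx = cos φ₂ cos Δλ = -0.130613,  By = cos φ₂ sin Δλ = 0.369665
φₘ = atan2(sin φ₁ + sin φ₂, √((cos φ₁ + Bx)² + By²)) = 71.60002°
λₘ = λ₁ + atan2(By, cos φ₁ + Bx) = 96.05604°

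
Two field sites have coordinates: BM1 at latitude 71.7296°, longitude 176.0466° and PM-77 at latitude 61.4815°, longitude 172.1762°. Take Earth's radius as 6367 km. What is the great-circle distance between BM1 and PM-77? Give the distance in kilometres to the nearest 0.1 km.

1151.0 km

Δφ = -10.2481°,  Δλ = -3.8704°
a = sin²(Δφ/2) + cos φ₁ cos φ₂ sin²(Δλ/2) = 0.008147
c = 2·arcsin(√a) = 0.180772 rad = 10.3575°
d = R·c = 6367 × 0.180772 = 1151.0 km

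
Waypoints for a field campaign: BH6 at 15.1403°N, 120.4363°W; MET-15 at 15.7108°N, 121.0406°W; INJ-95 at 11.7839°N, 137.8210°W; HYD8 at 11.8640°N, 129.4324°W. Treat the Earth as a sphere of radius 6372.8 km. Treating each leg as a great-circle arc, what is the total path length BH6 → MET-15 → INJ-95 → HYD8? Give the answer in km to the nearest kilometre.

2868 km

BH6→MET-15: c = 0.014231 rad, d = 90.69 km
MET-15→INJ-95: c = 0.292503 rad, d = 1864.06 km
INJ-95→HYD8: c = 0.143304 rad, d = 913.25 km
Total = 90.69 + 1864.06 + 913.25 = 2867.99 km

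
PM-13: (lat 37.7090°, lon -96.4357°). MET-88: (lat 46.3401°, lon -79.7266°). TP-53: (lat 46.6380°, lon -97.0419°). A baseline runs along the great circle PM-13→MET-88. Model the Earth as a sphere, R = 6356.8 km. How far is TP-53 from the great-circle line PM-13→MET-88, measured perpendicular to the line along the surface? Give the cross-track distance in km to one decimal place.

785.2 km

δ₁₃ = central angle PM-13→TP-53 = 0.156036 rad  (haversine)
θ₁₃ = bearing PM-13→TP-53 = 357.321°,  θ₁₂ = bearing PM-13→MET-88 = 49.773°
dₓₜ = R·arcsin(sin δ₁₃ · sin(θ₁₃ − θ₁₂)) = 6356.8·arcsin(0.15540·sin(307.548°)) = -785.220 km
|dₓₜ| = 785.220 km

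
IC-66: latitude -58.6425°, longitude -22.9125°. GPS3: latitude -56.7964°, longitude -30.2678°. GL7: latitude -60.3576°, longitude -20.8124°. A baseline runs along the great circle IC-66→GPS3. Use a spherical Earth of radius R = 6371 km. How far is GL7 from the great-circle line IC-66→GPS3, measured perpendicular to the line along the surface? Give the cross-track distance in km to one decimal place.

135.1 km

δ₁₃ = central angle IC-66→GL7 = 0.035240 rad  (haversine)
θ₁₃ = bearing IC-66→GL7 = 149.041°,  θ₁₂ = bearing IC-66→GPS3 = 292.029°
dₓₜ = R·arcsin(sin δ₁₃ · sin(θ₁₃ − θ₁₂)) = 6371·arcsin(0.03523·sin(-142.988°)) = -135.135 km
|dₓₜ| = 135.135 km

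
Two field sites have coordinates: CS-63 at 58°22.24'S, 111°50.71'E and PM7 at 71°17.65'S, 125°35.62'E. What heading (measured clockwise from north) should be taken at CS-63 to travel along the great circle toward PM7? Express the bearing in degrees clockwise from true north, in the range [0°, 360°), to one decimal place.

CS-63: φ = -58.37067°, λ = +111.84517°
PM7: φ = -71.29417°, λ = +125.59367°
Δλ = 13.7485°
y = sin Δλ · cos φ₂ = 0.076220
x = cos φ₁ sin φ₂ − sin φ₁ cos φ₂ cos Δλ = -0.231474
θ = atan2(y, x) = 161.7743° → 161.7743° (mod 360°)

161.8°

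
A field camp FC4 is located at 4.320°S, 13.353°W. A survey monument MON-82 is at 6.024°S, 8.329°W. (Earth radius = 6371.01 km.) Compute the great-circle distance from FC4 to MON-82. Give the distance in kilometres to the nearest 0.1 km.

587.7 km

Δφ = -1.7040°,  Δλ = 5.0240°
a = sin²(Δφ/2) + cos φ₁ cos φ₂ sin²(Δλ/2) = 0.002126
c = 2·arcsin(√a) = 0.092250 rad = 5.2856°
d = R·c = 6371.01 × 0.092250 = 587.7 km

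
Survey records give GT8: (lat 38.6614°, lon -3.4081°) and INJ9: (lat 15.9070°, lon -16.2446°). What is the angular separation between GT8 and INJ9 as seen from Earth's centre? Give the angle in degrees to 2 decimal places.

25.39°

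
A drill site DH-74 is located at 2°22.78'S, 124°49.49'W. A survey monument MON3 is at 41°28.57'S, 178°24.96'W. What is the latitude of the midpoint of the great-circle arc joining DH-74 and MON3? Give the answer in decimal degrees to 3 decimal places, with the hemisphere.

24.219°S

DH-74: φ = -2.37967°, λ = -124.82483°
MON3: φ = -41.47617°, λ = -178.41600°
Bx = cos φ₂ cos Δλ = 0.444701,  By = cos φ₂ sin Δλ = -0.602983
φₘ = atan2(sin φ₁ + sin φ₂, √((cos φ₁ + Bx)² + By²)) = -24.21917°
λₘ = λ₁ + atan2(By, cos φ₁ + Bx) = -147.49147°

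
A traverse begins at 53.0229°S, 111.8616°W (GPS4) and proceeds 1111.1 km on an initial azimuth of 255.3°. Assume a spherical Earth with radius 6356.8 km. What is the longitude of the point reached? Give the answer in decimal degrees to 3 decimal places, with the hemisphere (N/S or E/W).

δ = d/R = 1111.1/6356.8 = 0.174789 rad
φ₂ = arcsin(sin φ₁ cos δ + cos φ₁ sin δ cos θ)
   = arcsin(-0.79888·0.98476 + 0.60150·0.17390·-0.25376) = -54.41438°
λ₂ = λ₁ + atan2(sin θ sin δ cos φ₁, cos δ − sin φ₁ sin φ₂) = -128.66318°

128.663°W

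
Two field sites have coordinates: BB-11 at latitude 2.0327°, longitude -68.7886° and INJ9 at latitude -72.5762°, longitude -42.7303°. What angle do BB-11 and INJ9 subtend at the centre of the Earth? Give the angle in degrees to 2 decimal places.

76.41°

Δφ = -74.6089°,  Δλ = 26.0583°
a = sin²(Δφ/2) + cos φ₁ cos φ₂ sin²(Δλ/2) = 0.382507
c = 2·arcsin(√a) = 1.333591 rad = 76.4091°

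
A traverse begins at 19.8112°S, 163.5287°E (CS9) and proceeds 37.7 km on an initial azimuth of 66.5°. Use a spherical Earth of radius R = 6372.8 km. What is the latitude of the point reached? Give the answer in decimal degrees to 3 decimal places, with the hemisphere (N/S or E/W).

δ = d/R = 37.7/6372.8 = 0.005916 rad
φ₂ = arcsin(sin φ₁ cos δ + cos φ₁ sin δ cos θ)
   = arcsin(-0.33892·0.99998 + 0.94081·0.00592·0.39875) = -19.67574°
λ₂ = λ₁ + atan2(sin θ sin δ cos φ₁, cos δ − sin φ₁ sin φ₂) = 163.85881°

19.676°S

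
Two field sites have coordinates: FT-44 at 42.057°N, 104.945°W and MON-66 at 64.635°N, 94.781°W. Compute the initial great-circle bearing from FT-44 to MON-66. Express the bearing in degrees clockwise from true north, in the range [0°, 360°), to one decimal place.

11.0°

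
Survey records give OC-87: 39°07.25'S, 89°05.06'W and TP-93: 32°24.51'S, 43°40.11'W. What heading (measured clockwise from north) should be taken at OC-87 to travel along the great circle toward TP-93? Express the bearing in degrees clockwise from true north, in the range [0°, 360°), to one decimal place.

OC-87: φ = -39.12083°, λ = -89.08433°
TP-93: φ = -32.40850°, λ = -43.66850°
Δλ = 45.4158°
y = sin Δλ · cos φ₂ = 0.601291
x = cos φ₁ sin φ₂ − sin φ₁ cos φ₂ cos Δλ = -0.041879
θ = atan2(y, x) = 93.9841° → 93.9841° (mod 360°)

94.0°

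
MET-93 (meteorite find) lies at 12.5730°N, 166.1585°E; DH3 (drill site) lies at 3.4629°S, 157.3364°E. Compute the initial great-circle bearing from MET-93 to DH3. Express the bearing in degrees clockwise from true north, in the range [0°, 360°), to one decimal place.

Δλ = -8.8221°
y = sin Δλ · cos φ₂ = -0.153087
x = cos φ₁ sin φ₂ − sin φ₁ cos φ₂ cos Δλ = -0.273669
θ = atan2(y, x) = -150.7779° → 209.2221° (mod 360°)

209.2°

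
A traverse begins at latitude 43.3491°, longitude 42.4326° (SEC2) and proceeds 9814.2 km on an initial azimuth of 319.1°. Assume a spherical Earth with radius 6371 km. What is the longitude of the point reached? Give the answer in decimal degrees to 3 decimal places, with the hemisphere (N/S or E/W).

84.756°W

δ = d/R = 9814.2/6371 = 1.540449 rad
φ₂ = arcsin(sin φ₁ cos δ + cos φ₁ sin δ cos θ)
   = arcsin(0.68644·0.03034 + 0.72718·0.99954·0.75585) = 34.76561°
λ₂ = λ₁ + atan2(sin θ sin δ cos φ₁, cos δ − sin φ₁ sin φ₂) = -84.75624°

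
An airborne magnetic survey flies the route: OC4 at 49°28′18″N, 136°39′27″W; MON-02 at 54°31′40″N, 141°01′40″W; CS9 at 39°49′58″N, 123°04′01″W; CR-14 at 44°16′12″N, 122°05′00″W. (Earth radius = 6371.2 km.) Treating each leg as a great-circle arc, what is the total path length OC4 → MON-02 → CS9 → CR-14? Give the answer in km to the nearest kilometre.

OC4: φ = +49.47167°, λ = -136.65750°
MON-02: φ = +54.52778°, λ = -141.02778°
CS9: φ = +39.83278°, λ = -123.06694°
CR-14: φ = +44.27000°, λ = -122.08333°
OC4→MON-02: c = 0.099917 rad, d = 636.59 km
MON-02→CS9: c = 0.331444 rad, d = 2111.70 km
CS9→CR-14: c = 0.078484 rad, d = 500.04 km
Total = 636.59 + 2111.70 + 500.04 = 3248.33 km

3248 km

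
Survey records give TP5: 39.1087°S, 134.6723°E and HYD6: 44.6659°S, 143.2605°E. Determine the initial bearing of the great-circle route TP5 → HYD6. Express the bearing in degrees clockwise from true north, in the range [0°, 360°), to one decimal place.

133.8°

Δλ = 8.5882°
y = sin Δλ · cos φ₂ = 0.106207
x = cos φ₁ sin φ₂ − sin φ₁ cos φ₂ cos Δλ = -0.101870
θ = atan2(y, x) = 133.8058° → 133.8058° (mod 360°)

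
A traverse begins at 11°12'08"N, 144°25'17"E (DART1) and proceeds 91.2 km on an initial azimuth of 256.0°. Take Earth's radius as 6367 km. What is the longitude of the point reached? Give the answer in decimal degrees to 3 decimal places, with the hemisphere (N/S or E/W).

DART1: φ = +11.20222°, λ = +144.42139°
δ = d/R = 91.2/6367 = 0.014324 rad
φ₂ = arcsin(sin φ₁ cos δ + cos φ₁ sin δ cos θ)
   = arcsin(0.19427·0.99990 + 0.98095·0.01432·-0.24192) = 11.00259°
λ₂ = λ₁ + atan2(sin θ sin δ cos φ₁, cos δ − sin φ₁ sin φ₂) = 143.61016°

143.610°E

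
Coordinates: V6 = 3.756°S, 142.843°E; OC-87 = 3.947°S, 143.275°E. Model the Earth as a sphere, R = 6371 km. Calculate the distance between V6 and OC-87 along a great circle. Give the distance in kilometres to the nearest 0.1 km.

52.4 km

Δφ = -0.1910°,  Δλ = 0.4320°
a = sin²(Δφ/2) + cos φ₁ cos φ₂ sin²(Δλ/2) = 0.000017
c = 2·arcsin(√a) = 0.008228 rad = 0.4714°
d = R·c = 6371 × 0.008228 = 52.4 km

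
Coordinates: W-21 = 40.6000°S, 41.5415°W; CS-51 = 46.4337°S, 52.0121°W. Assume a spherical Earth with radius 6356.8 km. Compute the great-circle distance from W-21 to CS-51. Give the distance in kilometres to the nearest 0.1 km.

Δφ = -5.8337°,  Δλ = -10.4706°
a = sin²(Δφ/2) + cos φ₁ cos φ₂ sin²(Δλ/2) = 0.006946
c = 2·arcsin(√a) = 0.166882 rad = 9.5616°
d = R·c = 6356.8 × 0.166882 = 1060.8 km

1060.8 km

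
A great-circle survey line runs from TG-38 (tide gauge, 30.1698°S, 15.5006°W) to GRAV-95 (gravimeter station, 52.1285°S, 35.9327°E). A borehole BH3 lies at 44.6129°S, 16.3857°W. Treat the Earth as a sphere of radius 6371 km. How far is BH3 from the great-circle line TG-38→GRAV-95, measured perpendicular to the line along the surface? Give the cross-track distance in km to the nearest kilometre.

1169 km

δ₁₃ = central angle TG-38→BH3 = 0.252374 rad  (haversine)
θ₁₃ = bearing TG-38→BH3 = 182.524°,  θ₁₂ = bearing TG-38→GRAV-95 = 135.598°
dₓₜ = R·arcsin(sin δ₁₃ · sin(θ₁₃ − θ₁₂)) = 6371·arcsin(0.24970·sin(46.926°)) = 1168.620 km
|dₓₜ| = 1168.620 km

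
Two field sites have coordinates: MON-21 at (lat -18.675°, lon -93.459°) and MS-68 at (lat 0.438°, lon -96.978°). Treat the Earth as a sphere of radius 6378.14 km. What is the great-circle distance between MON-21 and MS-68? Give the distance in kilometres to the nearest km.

2162 km

Δφ = 19.1130°,  Δλ = -3.5190°
a = sin²(Δφ/2) + cos φ₁ cos φ₂ sin²(Δλ/2) = 0.028456
c = 2·arcsin(√a) = 0.338998 rad = 19.4231°
d = R·c = 6378.14 × 0.338998 = 2162.2 km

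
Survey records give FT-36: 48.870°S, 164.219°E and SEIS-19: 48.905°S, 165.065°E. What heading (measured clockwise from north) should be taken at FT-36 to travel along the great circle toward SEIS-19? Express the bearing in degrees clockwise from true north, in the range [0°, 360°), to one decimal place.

93.9°

Δλ = 0.8460°
y = sin Δλ · cos φ₂ = 0.009705
x = cos φ₁ sin φ₂ − sin φ₁ cos φ₂ cos Δλ = -0.000665
θ = atan2(y, x) = 93.9188° → 93.9188° (mod 360°)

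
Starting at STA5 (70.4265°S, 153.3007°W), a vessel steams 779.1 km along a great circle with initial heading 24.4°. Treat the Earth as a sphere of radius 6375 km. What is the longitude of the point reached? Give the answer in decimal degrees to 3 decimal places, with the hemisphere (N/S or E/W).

δ = d/R = 779.1/6375 = 0.122212 rad
φ₂ = arcsin(sin φ₁ cos δ + cos φ₁ sin δ cos θ)
   = arcsin(-0.94221·0.99254 + 0.33502·0.12191·0.91068) = -63.89533°
λ₂ = λ₁ + atan2(sin θ sin δ cos φ₁, cos δ − sin φ₁ sin φ₂) = -146.72864°

146.729°W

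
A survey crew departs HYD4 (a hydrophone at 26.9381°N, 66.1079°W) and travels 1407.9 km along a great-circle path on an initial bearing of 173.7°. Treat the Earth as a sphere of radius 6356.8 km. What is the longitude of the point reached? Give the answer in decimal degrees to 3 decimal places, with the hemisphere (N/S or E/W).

δ = d/R = 1407.9/6356.8 = 0.221479 rad
φ₂ = arcsin(sin φ₁ cos δ + cos φ₁ sin δ cos θ)
   = arcsin(0.45303·0.97557 + 0.89150·0.21967·-0.99396) = 14.31819°
λ₂ = λ₁ + atan2(sin θ sin δ cos φ₁, cos δ − sin φ₁ sin φ₂) = -64.68232°

64.682°W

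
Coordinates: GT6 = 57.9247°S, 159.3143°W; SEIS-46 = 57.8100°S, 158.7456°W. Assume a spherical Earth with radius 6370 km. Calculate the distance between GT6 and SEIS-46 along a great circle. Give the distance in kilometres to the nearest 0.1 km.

36.0 km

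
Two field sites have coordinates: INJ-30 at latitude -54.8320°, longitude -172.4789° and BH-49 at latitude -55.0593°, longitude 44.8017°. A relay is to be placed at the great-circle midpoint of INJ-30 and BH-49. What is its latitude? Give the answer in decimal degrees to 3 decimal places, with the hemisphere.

77.360°S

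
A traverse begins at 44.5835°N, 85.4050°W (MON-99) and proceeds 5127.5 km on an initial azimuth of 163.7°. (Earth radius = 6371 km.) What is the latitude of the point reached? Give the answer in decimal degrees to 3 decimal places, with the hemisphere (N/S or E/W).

0.347°S

δ = d/R = 5127.5/6371 = 0.804819 rad
φ₂ = arcsin(sin φ₁ cos δ + cos φ₁ sin δ cos θ)
   = arcsin(0.70195·0.69324 + 0.71223·0.72070·-0.95981) = -0.34690°
λ₂ = λ₁ + atan2(sin θ sin δ cos φ₁, cos δ − sin φ₁ sin φ₂) = -73.73459°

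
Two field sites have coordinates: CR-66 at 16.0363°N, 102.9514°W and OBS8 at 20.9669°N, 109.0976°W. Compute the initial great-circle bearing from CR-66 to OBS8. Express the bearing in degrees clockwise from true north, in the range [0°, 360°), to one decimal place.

311.2°

Δλ = -6.1462°
y = sin Δλ · cos φ₂ = -0.099977
x = cos φ₁ sin φ₂ − sin φ₁ cos φ₂ cos Δλ = 0.087432
θ = atan2(y, x) = -48.8296° → 311.1704° (mod 360°)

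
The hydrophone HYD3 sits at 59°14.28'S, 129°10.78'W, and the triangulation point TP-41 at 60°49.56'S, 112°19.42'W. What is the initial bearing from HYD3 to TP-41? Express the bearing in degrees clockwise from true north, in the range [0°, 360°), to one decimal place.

HYD3: φ = -59.23800°, λ = -129.17967°
TP-41: φ = -60.82600°, λ = -112.32367°
Δλ = 16.8560°
y = sin Δλ · cos φ₂ = 0.141348
x = cos φ₁ sin φ₂ − sin φ₁ cos φ₂ cos Δλ = -0.045709
θ = atan2(y, x) = 107.9200° → 107.9200° (mod 360°)

107.9°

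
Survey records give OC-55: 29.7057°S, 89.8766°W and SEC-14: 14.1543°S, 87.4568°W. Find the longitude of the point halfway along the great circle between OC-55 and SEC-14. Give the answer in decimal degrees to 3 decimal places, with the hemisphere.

88.600°W

Bx = cos φ₂ cos Δλ = 0.968776,  By = cos φ₂ sin Δλ = 0.040939
φₘ = atan2(sin φ₁ + sin φ₂, √((cos φ₁ + Bx)² + By²)) = -21.93441°
λₘ = λ₁ + atan2(By, cos φ₁ + Bx) = -88.60017°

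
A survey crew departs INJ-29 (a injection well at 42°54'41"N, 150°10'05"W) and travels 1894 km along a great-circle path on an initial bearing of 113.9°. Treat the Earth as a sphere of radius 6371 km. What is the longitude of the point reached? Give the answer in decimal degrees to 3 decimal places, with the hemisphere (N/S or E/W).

INJ-29: φ = +42.91139°, λ = -150.16806°
δ = d/R = 1894/6371 = 0.297285 rad
φ₂ = arcsin(sin φ₁ cos δ + cos φ₁ sin δ cos θ)
   = arcsin(0.68087·0.95614 + 0.73241·0.29292·-0.40514) = 34.33852°
λ₂ = λ₁ + atan2(sin θ sin δ cos φ₁, cos δ − sin φ₁ sin φ₂) = -131.24290°

131.243°W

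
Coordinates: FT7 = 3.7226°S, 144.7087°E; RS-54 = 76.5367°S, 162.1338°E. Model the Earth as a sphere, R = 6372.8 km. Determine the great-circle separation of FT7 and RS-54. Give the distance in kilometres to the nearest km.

Δφ = -72.8141°,  Δλ = 17.4251°
a = sin²(Δφ/2) + cos φ₁ cos φ₂ sin²(Δλ/2) = 0.357594
c = 2·arcsin(√a) = 1.281987 rad = 73.4524°
d = R·c = 6372.8 × 1.281987 = 8169.8 km

8170 km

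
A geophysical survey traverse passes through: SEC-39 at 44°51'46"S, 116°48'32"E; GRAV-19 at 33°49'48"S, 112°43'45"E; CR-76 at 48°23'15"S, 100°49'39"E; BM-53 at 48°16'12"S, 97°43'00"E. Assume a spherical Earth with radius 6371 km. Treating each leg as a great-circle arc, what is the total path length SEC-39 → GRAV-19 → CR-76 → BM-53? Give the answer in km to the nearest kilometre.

3402 km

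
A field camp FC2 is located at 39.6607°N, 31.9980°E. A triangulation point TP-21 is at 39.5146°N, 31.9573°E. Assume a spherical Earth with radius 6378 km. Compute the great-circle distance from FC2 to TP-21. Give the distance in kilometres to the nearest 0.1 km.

16.6 km

Δφ = -0.1461°,  Δλ = -0.0407°
a = sin²(Δφ/2) + cos φ₁ cos φ₂ sin²(Δλ/2) = 0.000002
c = 2·arcsin(√a) = 0.002608 rad = 0.1494°
d = R·c = 6378 × 0.002608 = 16.6 km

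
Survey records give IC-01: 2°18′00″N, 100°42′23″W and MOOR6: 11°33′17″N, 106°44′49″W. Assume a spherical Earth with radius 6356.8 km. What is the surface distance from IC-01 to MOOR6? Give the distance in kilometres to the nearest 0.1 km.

1223.1 km

IC-01: φ = +2.30000°, λ = -100.70639°
MOOR6: φ = +11.55472°, λ = -106.74694°
Δφ = 9.2547°,  Δλ = -6.0406°
a = sin²(Δφ/2) + cos φ₁ cos φ₂ sin²(Δλ/2) = 0.009226
c = 2·arcsin(√a) = 0.192402 rad = 11.0238°
d = R·c = 6356.8 × 0.192402 = 1223.1 km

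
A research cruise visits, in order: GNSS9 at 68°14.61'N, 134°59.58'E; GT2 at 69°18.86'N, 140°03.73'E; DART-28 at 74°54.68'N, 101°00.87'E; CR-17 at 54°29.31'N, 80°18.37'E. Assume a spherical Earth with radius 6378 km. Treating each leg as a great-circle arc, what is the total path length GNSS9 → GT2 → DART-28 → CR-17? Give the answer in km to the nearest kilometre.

GNSS9: φ = +68.24350°, λ = +134.99300°
GT2: φ = +69.31433°, λ = +140.06217°
DART-28: φ = +74.91133°, λ = +101.01450°
CR-17: φ = +54.48850°, λ = +80.30617°
GNSS9→GT2: c = 0.037063 rad, d = 236.39 km
GT2→DART-28: c = 0.225456 rad, d = 1437.96 km
DART-28→CR-17: c = 0.383465 rad, d = 2445.74 km
Total = 236.39 + 1437.96 + 2445.74 = 4120.09 km

4120 km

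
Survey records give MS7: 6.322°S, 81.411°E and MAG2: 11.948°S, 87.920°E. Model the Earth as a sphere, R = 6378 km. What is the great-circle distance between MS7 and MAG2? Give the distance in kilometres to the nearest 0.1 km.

Δφ = -5.6260°,  Δλ = 6.5090°
a = sin²(Δφ/2) + cos φ₁ cos φ₂ sin²(Δλ/2) = 0.005542
c = 2·arcsin(√a) = 0.149033 rad = 8.5390°
d = R·c = 6378 × 0.149033 = 950.5 km

950.5 km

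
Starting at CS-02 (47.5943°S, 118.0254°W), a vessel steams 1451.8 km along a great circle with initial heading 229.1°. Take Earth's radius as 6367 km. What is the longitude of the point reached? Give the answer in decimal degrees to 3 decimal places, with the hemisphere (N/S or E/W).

135.353°W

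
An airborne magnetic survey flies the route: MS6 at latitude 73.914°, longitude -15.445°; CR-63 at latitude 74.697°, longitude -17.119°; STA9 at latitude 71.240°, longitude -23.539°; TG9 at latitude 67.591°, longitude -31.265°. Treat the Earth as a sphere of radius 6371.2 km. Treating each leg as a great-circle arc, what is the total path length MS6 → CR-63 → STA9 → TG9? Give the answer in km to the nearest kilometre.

MS6→CR-63: c = 0.015785 rad, d = 100.57 km
CR-63→STA9: c = 0.068598 rad, d = 437.05 km
STA9→TG9: c = 0.079271 rad, d = 505.05 km
Total = 100.57 + 437.05 + 505.05 = 1042.67 km

1043 km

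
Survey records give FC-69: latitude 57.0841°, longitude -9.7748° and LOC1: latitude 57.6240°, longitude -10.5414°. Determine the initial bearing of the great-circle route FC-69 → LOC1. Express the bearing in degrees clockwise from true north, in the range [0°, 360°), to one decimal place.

322.9°

Δλ = -0.7666°
y = sin Δλ · cos φ₂ = -0.007164
x = cos φ₁ sin φ₂ − sin φ₁ cos φ₂ cos Δλ = 0.009463
θ = atan2(y, x) = -37.1283° → 322.8717° (mod 360°)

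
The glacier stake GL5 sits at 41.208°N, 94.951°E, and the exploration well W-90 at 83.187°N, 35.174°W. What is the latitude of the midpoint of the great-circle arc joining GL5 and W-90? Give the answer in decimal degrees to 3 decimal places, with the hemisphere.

67.566°N

Bx = cos φ₂ cos Δλ = -0.076451,  By = cos φ₂ sin Δλ = -0.090709
φₘ = atan2(sin φ₁ + sin φ₂, √((cos φ₁ + Bx)² + By²)) = 67.56632°
λₘ = λ₁ + atan2(By, cos φ₁ + Bx) = 87.30701°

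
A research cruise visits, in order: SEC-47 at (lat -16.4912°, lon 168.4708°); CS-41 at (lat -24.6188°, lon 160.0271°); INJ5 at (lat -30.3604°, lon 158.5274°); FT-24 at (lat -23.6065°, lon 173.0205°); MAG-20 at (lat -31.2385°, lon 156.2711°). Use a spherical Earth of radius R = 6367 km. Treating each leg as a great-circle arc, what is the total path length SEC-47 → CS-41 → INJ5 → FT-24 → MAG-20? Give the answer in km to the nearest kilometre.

5386 km

SEC-47→CS-41: c = 0.197771 rad, d = 1259.21 km
CS-41→INJ5: c = 0.102861 rad, d = 654.91 km
INJ5→FT-24: c = 0.254060 rad, d = 1617.60 km
FT-24→MAG-20: c = 0.291191 rad, d = 1854.02 km
Total = 1259.21 + 654.91 + 1617.60 + 1854.02 = 5385.74 km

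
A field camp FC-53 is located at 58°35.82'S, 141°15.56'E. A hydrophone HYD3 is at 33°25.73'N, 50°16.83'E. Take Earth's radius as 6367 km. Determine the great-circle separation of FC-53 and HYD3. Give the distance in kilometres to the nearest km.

13172 km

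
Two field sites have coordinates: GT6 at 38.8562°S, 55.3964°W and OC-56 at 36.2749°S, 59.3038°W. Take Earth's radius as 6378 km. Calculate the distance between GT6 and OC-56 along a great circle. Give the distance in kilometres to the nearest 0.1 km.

Δφ = 2.5813°,  Δλ = -3.9074°
a = sin²(Δφ/2) + cos φ₁ cos φ₂ sin²(Δλ/2) = 0.001237
c = 2·arcsin(√a) = 0.070357 rad = 4.0311°
d = R·c = 6378 × 0.070357 = 448.7 km

448.7 km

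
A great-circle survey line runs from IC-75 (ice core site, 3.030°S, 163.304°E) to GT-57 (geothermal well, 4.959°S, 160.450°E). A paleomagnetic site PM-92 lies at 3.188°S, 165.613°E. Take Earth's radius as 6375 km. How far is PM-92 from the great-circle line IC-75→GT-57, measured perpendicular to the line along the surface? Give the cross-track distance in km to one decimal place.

159.0 km

δ₁₃ = central angle IC-75→PM-92 = 0.040335 rad  (haversine)
θ₁₃ = bearing IC-75→PM-92 = 93.982°,  θ₁₂ = bearing IC-75→GT-57 = 235.788°
dₓₜ = R·arcsin(sin δ₁₃ · sin(θ₁₃ − θ₁₂)) = 6375·arcsin(0.04032·sin(-141.806°)) = -158.967 km
|dₓₜ| = 158.967 km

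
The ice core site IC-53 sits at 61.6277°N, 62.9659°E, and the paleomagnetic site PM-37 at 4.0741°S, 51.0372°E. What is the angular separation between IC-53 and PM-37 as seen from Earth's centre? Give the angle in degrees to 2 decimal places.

66.34°

Δφ = -65.7018°,  Δλ = -11.9287°
a = sin²(Δφ/2) + cos φ₁ cos φ₂ sin²(Δλ/2) = 0.299375
c = 2·arcsin(√a) = 1.157915 rad = 66.3437°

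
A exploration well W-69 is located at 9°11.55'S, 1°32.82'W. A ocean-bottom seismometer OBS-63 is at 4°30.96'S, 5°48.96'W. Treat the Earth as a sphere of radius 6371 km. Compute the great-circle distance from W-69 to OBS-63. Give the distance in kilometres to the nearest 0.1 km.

701.7 km

W-69: φ = -9.19250°, λ = -1.54700°
OBS-63: φ = -4.51600°, λ = -5.81600°
Δφ = 4.6765°,  Δλ = -4.2690°
a = sin²(Δφ/2) + cos φ₁ cos φ₂ sin²(Δλ/2) = 0.003030
c = 2·arcsin(√a) = 0.110141 rad = 6.3106°
d = R·c = 6371 × 0.110141 = 701.7 km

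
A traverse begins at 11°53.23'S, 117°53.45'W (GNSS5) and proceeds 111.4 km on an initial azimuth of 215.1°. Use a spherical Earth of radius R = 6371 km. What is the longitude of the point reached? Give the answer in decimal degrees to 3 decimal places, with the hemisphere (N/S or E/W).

118.481°W

GNSS5: φ = -11.88717°, λ = -117.89083°
δ = d/R = 111.4/6371 = 0.017485 rad
φ₂ = arcsin(sin φ₁ cos δ + cos φ₁ sin δ cos θ)
   = arcsin(-0.20599·0.99985 + 0.97856·0.01748·-0.81815) = -12.70620°
λ₂ = λ₁ + atan2(sin θ sin δ cos φ₁, cos δ − sin φ₁ sin φ₂) = -118.48134°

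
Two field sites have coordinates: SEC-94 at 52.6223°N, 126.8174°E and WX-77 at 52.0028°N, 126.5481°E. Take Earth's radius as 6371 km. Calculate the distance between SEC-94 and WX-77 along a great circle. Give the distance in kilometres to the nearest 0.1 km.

71.3 km

Δφ = -0.6195°,  Δλ = -0.2693°
a = sin²(Δφ/2) + cos φ₁ cos φ₂ sin²(Δλ/2) = 0.000031
c = 2·arcsin(√a) = 0.011188 rad = 0.6410°
d = R·c = 6371 × 0.011188 = 71.3 km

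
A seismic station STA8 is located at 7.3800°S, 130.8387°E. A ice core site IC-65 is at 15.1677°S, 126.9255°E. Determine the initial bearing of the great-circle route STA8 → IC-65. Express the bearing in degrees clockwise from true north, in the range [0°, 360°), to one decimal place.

205.9°

Δλ = -3.9132°
y = sin Δλ · cos φ₂ = -0.065868
x = cos φ₁ sin φ₂ − sin φ₁ cos φ₂ cos Δλ = -0.135792
θ = atan2(y, x) = -154.1236° → 205.8764° (mod 360°)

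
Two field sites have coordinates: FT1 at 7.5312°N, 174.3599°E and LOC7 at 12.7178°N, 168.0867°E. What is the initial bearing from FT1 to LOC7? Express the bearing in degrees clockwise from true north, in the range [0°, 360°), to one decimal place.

310.5°

Δλ = -6.2732°
y = sin Δλ · cos φ₂ = -0.106589
x = cos φ₁ sin φ₂ − sin φ₁ cos φ₂ cos Δλ = 0.091165
θ = atan2(y, x) = -49.4596° → 310.5404° (mod 360°)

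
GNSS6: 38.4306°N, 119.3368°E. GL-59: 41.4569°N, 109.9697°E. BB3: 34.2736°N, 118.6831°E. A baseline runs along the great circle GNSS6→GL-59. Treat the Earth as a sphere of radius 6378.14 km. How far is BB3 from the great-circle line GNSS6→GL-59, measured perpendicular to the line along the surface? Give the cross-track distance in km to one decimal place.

442.6 km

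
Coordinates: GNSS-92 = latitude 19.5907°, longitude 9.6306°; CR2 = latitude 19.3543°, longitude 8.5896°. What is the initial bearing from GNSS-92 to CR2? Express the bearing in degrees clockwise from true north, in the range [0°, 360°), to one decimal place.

Δλ = -1.0410°
y = sin Δλ · cos φ₂ = -0.017141
x = cos φ₁ sin φ₂ − sin φ₁ cos φ₂ cos Δλ = -0.004074
θ = atan2(y, x) = -103.3688° → 256.6312° (mod 360°)

256.6°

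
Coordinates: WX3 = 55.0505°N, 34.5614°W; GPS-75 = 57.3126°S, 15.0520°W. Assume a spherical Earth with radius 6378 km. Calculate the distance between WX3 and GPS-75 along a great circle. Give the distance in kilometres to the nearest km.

Δφ = -112.3631°,  Δλ = 19.5094°
a = sin²(Δφ/2) + cos φ₁ cos φ₂ sin²(Δλ/2) = 0.699118
c = 2·arcsin(√a) = 1.980390 rad = 113.4680°
d = R·c = 6378 × 1.980390 = 12630.9 km

12631 km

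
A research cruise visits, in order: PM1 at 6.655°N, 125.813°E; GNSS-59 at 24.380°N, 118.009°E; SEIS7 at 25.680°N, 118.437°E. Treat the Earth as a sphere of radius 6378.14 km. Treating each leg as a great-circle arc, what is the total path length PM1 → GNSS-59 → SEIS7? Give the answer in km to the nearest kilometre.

PM1→GNSS-59: c = 0.335791 rad, d = 2141.72 km
GNSS-59→SEIS7: c = 0.023677 rad, d = 151.02 km
Total = 2141.72 + 151.02 = 2292.74 km

2293 km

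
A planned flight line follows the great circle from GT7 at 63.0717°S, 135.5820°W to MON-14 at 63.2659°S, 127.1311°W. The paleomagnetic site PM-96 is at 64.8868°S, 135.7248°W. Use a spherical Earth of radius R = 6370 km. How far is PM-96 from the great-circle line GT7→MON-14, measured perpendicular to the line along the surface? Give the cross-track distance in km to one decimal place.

δ₁₃ = central angle GT7→PM-96 = 0.031698 rad  (haversine)
θ₁₃ = bearing GT7→PM-96 = 181.913°,  θ₁₂ = bearing GT7→MON-14 = 96.681°
dₓₜ = R·arcsin(sin δ₁₃ · sin(θ₁₃ − θ₁₂)) = 6370·arcsin(0.03169·sin(85.231°)) = 201.219 km
|dₓₜ| = 201.219 km

201.2 km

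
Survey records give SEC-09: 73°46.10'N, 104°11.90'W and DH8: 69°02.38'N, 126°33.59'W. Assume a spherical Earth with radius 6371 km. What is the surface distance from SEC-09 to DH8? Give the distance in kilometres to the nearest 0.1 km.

942.5 km

SEC-09: φ = +73.76833°, λ = -104.19833°
DH8: φ = +69.03967°, λ = -126.55983°
Δφ = -4.7287°,  Δλ = -22.3615°
a = sin²(Δφ/2) + cos φ₁ cos φ₂ sin²(Δλ/2) = 0.005461
c = 2·arcsin(√a) = 0.147938 rad = 8.4762°
d = R·c = 6371 × 0.147938 = 942.5 km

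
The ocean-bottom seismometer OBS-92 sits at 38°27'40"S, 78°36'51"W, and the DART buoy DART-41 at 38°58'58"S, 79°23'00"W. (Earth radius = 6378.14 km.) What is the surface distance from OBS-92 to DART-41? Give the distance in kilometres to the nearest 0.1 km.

OBS-92: φ = -38.46111°, λ = -78.61417°
DART-41: φ = -38.98278°, λ = -79.38333°
Δφ = -0.5217°,  Δλ = -0.7692°
a = sin²(Δφ/2) + cos φ₁ cos φ₂ sin²(Δλ/2) = 0.000048
c = 2·arcsin(√a) = 0.013878 rad = 0.7951°
d = R·c = 6378.14 × 0.013878 = 88.5 km

88.5 km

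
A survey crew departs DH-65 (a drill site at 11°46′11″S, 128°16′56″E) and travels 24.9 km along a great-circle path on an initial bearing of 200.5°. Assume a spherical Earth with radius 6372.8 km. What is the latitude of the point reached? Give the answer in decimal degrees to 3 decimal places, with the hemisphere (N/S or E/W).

11.979°S

DH-65: φ = -11.76972°, λ = +128.28222°
δ = d/R = 24.9/6372.8 = 0.003907 rad
φ₂ = arcsin(sin φ₁ cos δ + cos φ₁ sin δ cos θ)
   = arcsin(-0.20398·0.99999 + 0.97898·0.00391·-0.93667) = -11.97940°
λ₂ = λ₁ + atan2(sin θ sin δ cos φ₁, cos δ − sin φ₁ sin φ₂) = 128.20208°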